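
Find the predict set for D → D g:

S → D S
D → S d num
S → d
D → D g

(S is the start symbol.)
PREDICT(D → D g) = (FIRST(RHS) \ {ε}) ∪ (FOLLOW(D) if ε ∈ FIRST(RHS), i.e. RHS ⇒* ε)
FIRST(D) = { 'd' }
FIRST(D g) = { 'd' }
ε ∉ FIRST(D g), so FOLLOW(D) is not added.
PREDICT(D → D g) = { 'd' }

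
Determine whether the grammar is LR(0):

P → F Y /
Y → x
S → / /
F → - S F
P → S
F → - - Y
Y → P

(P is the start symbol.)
A grammar is LR(0) if no state in the canonical LR(0) collection has:
  - both a shift item (dot before a terminal) and a complete item (shift-reduce conflict), or
  - two or more complete items (reduce-reduce conflict; the accept item [P' → P .] counts as a complete item here).

Augment with P' → P and build the canonical LR(0) collection (I0 = CLOSURE({[P' → . P]}), then GOTO on every symbol after a dot until no new states appear). It has 15 states:
  I0: { [F → . - - Y], [F → . - S F], [P → . F Y /], [P → . S], [P' → . P], [S → . / /] }  — shift
  I1: { [F → - . - Y], [F → - . S F], [S → . / /] }  — shift
  I2: { [S → / . /] }  — shift
  I3: { [F → . - - Y], [F → . - S F], [P → . F Y /], [P → . S], [P → F . Y /], [S → . / /], [Y → . P], [Y → . x] }  — shift
  I4: { [P' → P .] }  — accept
  I5: { [P → S .] }  — reduce
  I6: { [Y → P .] }  — reduce
  I7: { [P → F Y . /] }  — shift
  I8: { [Y → x .] }  — reduce
  I9: { [P → F Y / .] }  — reduce
  I10: { [S → / / .] }  — reduce
  I11: { [F → - - . Y], [F → . - - Y], [F → . - S F], [P → . F Y /], [P → . S], [S → . / /], [Y → . P], [Y → . x] }  — shift
  I12: { [F → - S . F], [F → . - - Y], [F → . - S F] }  — shift
  I13: { [F → - S F .] }  — reduce
  I14: { [F → - - Y .] }  — reduce

Every state is either a pure shift/goto state or contains exactly one complete item and nothing to shift — no conflicts. The grammar is LR(0).

Answer: Yes, the grammar is LR(0)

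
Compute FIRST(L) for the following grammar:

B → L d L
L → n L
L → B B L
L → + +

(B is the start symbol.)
To compute FIRST(L), examine every production with L on the left-hand side, reading each right-hand side left to right until a non-nullable symbol is reached.

FIRST sets of the other non-terminals involved (by the same procedure, iterated to a fixed point):
  FIRST(B) = { '+', 'n' }

From L → n L:
  - n is a terminal: add 'n' and stop
From L → B B L:
  - B is a non-terminal: add FIRST(B) \ {ε} = { '+', 'n' }
    B is not nullable, so stop
From L → + +:
  - '+' is a terminal: add '+' and stop

Collecting: FIRST(L) = { '+', 'n' }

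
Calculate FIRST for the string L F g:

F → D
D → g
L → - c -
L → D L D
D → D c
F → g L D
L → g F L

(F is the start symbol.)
{ '-', 'g' }

FIRST sets of the non-terminals involved (from the grammar, by fixed-point iteration):
  FIRST(L) = { '-', 'g' }

To compute FIRST(L F g), process the symbols left to right:
Symbol L is a non-terminal. Add FIRST(L) \ {ε} = { '-', 'g' }
L is not nullable (ε ∉ FIRST(L)), so stop here.
FIRST(L F g) = { '-', 'g' }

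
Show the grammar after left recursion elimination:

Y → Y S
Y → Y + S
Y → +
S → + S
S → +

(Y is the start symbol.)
Y → + Y'
Y' → S Y'
Y' → + S Y'
Y' → ε
S → + S
S → +

Y is directly left-recursive. The standard transformation for
  A → A α₁ | ... | A α_m | β₁ | ... | β_n
is
  A  → β₁ A' | ... | β_n A'
  A' → α₁ A' | ... | α_m A' | ε

Y → + becomes Y → + Y'
Y → Y S becomes Y' → S Y'
Y → Y + S becomes Y' → + S Y'
Add Y' → ε

Productions for other non-terminals are unchanged:
  S → + S
  S → +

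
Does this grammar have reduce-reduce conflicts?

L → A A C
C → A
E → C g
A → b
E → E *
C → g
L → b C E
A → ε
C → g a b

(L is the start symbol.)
A reduce-reduce conflict occurs when an LR(0) state has two complete items [A → α .] and [B → β .] — both call for a reduction, and with no lookahead the parser cannot choose between them.

Augment with L' → L and build the canonical LR(0) collection (I0 = CLOSURE({[L' → . L]}), then GOTO on every symbol after a dot until no new states appear). It has 16 states:
  I0: { [A → . b], [A → .], [L → . A A C], [L → . b C E], [L' → . L] }  — shift, reduce
  I1: { [A → . b], [A → .], [L → A . A C] }  — shift, reduce
  I2: { [L' → L .] }  — accept
  I3: { [A → . b], [A → .], [A → b .], [C → . A], [C → . g a b], [C → . g], [L → b . C E] }  — shift, 2 reduces
  I4: { [C → A .] }  — reduce
  I5: { [A → . b], [A → .], [C → . A], [C → . g a b], [C → . g], [E → . C g], [E → . E *], [L → b C . E] }  — shift, reduce
  I6: { [A → b .] }  — reduce
  I7: { [C → g . a b], [C → g .] }  — shift, reduce
  I8: { [C → g a . b] }  — shift
  I9: { [C → g a b .] }  — reduce
  I10: { [E → C . g] }  — shift
  I11: { [E → E . *], [L → b C E .] }  — shift, reduce
  I12: { [E → E * .] }  — reduce
  I13: { [E → C g .] }  — reduce
  I14: { [A → . b], [A → .], [C → . A], [C → . g a b], [C → . g], [L → A A . C] }  — shift, reduce
  I15: { [L → A A C .] }  — reduce

I3 contains complete items [A → .], [A → b .] — reduce-reduce conflict.

Answer: Yes — I3: [A → .] vs [A → b .]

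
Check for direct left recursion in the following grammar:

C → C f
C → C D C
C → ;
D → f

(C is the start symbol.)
C → C f: LEFT RECURSIVE (starts with C)
C → C D C: LEFT RECURSIVE (starts with C)
C → ;: starts with ';'
D → f: starts with f

The grammar has direct left recursion on: C.

Answer: Yes, C is left-recursive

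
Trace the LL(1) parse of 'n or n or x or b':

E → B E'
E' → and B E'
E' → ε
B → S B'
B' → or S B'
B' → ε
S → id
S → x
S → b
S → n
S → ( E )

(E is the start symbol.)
Stack is shown with the top on the left.

Stack         Input               Action
----------------------------------------
E $           n or n or x or b $  output E → B E'
B E' $        n or n or x or b $  output B → S B'
S B' E' $     n or n or x or b $  output S → n
n B' E' $     n or n or x or b $  match 'n'
B' E' $       or n or x or b $    output B' → or S B'
or S B' E' $  or n or x or b $    match 'or'
S B' E' $     n or x or b $       output S → n
n B' E' $     n or x or b $       match 'n'
B' E' $       or x or b $         output B' → or S B'
or S B' E' $  or x or b $         match 'or'
S B' E' $     x or b $            output S → x
x B' E' $     x or b $            match 'x'
B' E' $       or b $              output B' → or S B'
or S B' E' $  or b $              match 'or'
S B' E' $     b $                 output S → b
b B' E' $     b $                 match 'b'
B' E' $       $                   output B' → ε
E' $          $                   output E' → ε
$             $                   accept

The string is accepted.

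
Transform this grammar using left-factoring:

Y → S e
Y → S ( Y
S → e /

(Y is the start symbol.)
Left-factoring transforms A → αβ₁ | αβ₂ into A → αA' and A' → β₁ | β₂
(α is the longest common prefix among the alternatives). Repeat until
no nonterminal has two alternatives with a common prefix.

Round 1: Y has alternatives sharing prefix 'S'. Introduce Y': Y → S Y'
  Add: Y' → e
  Add: Y' → ( Y

No remaining common prefixes — done.

Resulting grammar:
Y → S Y'
Y' → e
Y' → ( Y
S → e /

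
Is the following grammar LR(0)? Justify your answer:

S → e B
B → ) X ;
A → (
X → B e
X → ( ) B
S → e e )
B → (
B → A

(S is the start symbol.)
No. Reduce-reduce conflict: [A → ( .] and [B → ( .]

A grammar is LR(0) if no state in the canonical LR(0) collection has:
  - both a shift item (dot before a terminal) and a complete item (shift-reduce conflict), or
  - two or more complete items (reduce-reduce conflict; the accept item [S' → S .] counts as a complete item here).

Augment with S' → S and build the canonical LR(0) collection (I0 = CLOSURE({[S' → . S]}), then GOTO on every symbol after a dot until no new states appear). It has 16 states:
  I0: { [S → . e B], [S → . e e )], [S' → . S] }  — shift
  I1: { [S' → S .] }  — accept
  I2: { [A → . (], [B → . (], [B → . ) X ;], [B → . A], [S → e . B], [S → e . e )] }  — shift
  I3: { [A → ( .], [B → ( .] }  — 2 reduces
  I4: { [A → . (], [B → ) . X ;], [B → . (], [B → . ) X ;], [B → . A], [X → . ( ) B], [X → . B e] }  — shift
  I5: { [B → A .] }  — reduce
  I6: { [S → e B .] }  — reduce
  I7: { [S → e e . )] }  — shift
  I8: { [S → e e ) .] }  — reduce
  I9: { [A → ( .], [B → ( .], [X → ( . ) B] }  — shift, 2 reduces
  I10: { [X → B . e] }  — shift
  I11: { [B → ) X . ;] }  — shift
  I12: { [B → ) X ; .] }  — reduce
  I13: { [X → B e .] }  — reduce
  I14: { [A → . (], [B → . (], [B → . ) X ;], [B → . A], [X → ( ) . B] }  — shift
  I15: { [X → ( ) B .] }  — reduce

Conflict in state I3:
  Reduce-reduce conflict: [A → ( .] and [B → ( .]
So the grammar is NOT LR(0).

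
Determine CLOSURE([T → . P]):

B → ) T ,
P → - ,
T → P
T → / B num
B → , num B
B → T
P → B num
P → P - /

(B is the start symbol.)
Start with: [T → . P]
  [T → . P] has the dot before P: add [P → . - ,], [P → . B num], [P → . P - /]
  [P → . B num] has the dot before B: add [B → . ) T ,], [B → . , num B], [B → . T]
  [B → . T] has the dot before T: add [T → . / B num]
No further items can be added.

CLOSURE = { [B → . ) T ,], [B → . , num B], [B → . T], [P → . - ,], [P → . B num], [P → . P - /], [T → . / B num], [T → . P] }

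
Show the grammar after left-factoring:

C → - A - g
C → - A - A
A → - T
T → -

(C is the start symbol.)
Left-factoring transforms A → αβ₁ | αβ₂ into A → αA' and A' → β₁ | β₂
(α is the longest common prefix among the alternatives). Repeat until
no nonterminal has two alternatives with a common prefix.

Round 1: C has alternatives sharing prefix '- A -'. Introduce C': C → - A - C'
  Add: C' → g
  Add: C' → A

No remaining common prefixes — done.

Resulting grammar:
C → - A - C'
C' → g
C' → A
A → - T
T → -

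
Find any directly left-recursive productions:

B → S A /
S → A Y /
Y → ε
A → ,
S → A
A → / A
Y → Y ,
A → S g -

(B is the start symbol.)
Yes, Y is left-recursive

B → S A /: starts with S
S → A Y /: starts with A
Y → ε: starts with ε
A → ,: starts with ','
S → A: starts with A
A → / A: starts with '/'
Y → Y ,: LEFT RECURSIVE (starts with Y)
A → S g -: starts with S

The grammar has direct left recursion on: Y.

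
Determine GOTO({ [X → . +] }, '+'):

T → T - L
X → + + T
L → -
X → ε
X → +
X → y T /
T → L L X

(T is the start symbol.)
GOTO(I, '+') = CLOSURE({ [A → αX.β] : [A → α.Xβ] ∈ I, X = '+' })

Items with dot before '+', with the dot advanced:
  [X → . +] → [X → + .]
Closure adds nothing (no advanced item has the dot before a non-terminal).

GOTO = { [X → + .] }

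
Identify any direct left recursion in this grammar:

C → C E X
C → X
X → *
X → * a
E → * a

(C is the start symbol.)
C → C E X: LEFT RECURSIVE (starts with C)
C → X: starts with X
X → *: starts with '*'
X → * a: starts with '*'
E → * a: starts with '*'

The grammar has direct left recursion on: C.

Answer: Yes, C is left-recursive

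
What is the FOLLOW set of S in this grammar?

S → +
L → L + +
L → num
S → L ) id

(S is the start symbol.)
{ $ }

S is the start symbol, so $ ∈ FOLLOW(S).
S does not occur on any right-hand side.

Taking the union: FOLLOW(S) = { $ }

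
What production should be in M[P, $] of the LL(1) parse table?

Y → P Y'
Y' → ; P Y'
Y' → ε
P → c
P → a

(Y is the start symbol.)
To find M[P, $], we find productions for P where $ is in the predict set (PREDICT(N → α) = (FIRST(α) \ {ε}) ∪ (FOLLOW(N) if α ⇒* ε)).

P → c: PREDICT = { 'c' }
P → a: PREDICT = { 'a' }

M[P, $] is empty (no production applies)

Answer: Empty (error entry)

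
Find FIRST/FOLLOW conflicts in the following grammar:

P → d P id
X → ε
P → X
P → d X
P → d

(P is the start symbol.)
No FIRST/FOLLOW conflicts.

A FIRST/FOLLOW conflict occurs when a non-terminal N has a nullable alternative N → β (β ⇒* ε) and another alternative N → α with FIRST(α) ∩ FOLLOW(N) ≠ ∅: on such a lookahead the parser cannot decide between expanding α and letting N vanish via β.

Nullable non-terminals: P, X.
FIRST sets used below: FIRST(X) = { ε }

P: nullable alternative(s) P → X; FOLLOW(P) = { $, 'id' }
  P → d P id: FIRST \ {ε} = { 'd' } — disjoint from FOLLOW(P)
  P → X: FIRST \ {ε} = { } — this is the only nullable alternative, skip
  P → d X: FIRST \ {ε} = { 'd' } — disjoint from FOLLOW(P)
  P → d: FIRST \ {ε} = { 'd' } — disjoint from FOLLOW(P)
X has a nullable alternative but only one production, so nothing to check.

No FIRST/FOLLOW conflicts found.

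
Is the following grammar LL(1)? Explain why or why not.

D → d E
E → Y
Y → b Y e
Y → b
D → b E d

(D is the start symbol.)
No. Predict set conflict for Y: { 'b' }

For D:
  PREDICT(D → d E) = { 'd' }
  PREDICT(D → b E d) = { 'b' }
For Y:
  PREDICT(Y → b Y e) = { 'b' }
  PREDICT(Y → b) = { 'b' }
E has a single production, so nothing to check there.

Conflict found: Predict set conflict for Y: { 'b' }
The grammar is NOT LL(1).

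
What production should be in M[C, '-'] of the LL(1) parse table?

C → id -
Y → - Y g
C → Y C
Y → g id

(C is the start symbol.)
C → Y C

To find M[C, '-'], we find productions for C where '-' is in the predict set (PREDICT(N → α) = (FIRST(α) \ {ε}) ∪ (FOLLOW(N) if α ⇒* ε)).

Relevant sets:
  FIRST(Y) = { '-', 'g' }

C → id -: PREDICT = { 'id' }
C → Y C: PREDICT = { '-', 'g' }
  '-' is in predict set, so this production goes in M[C, '-']

M[C, '-'] = C → Y C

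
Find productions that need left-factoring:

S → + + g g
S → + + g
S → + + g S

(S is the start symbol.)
Yes, S has productions with common prefix '+ + g'

Left-factoring is needed when two productions for the same non-terminal
share a common prefix on the right-hand side.

Productions for S:
  S → + + g g
  S → + + g
  S → + + g S

Found common prefix '+ + g' in productions for S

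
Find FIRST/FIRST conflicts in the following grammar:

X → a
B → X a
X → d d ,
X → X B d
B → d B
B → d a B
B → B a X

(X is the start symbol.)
Yes. X → a / X → X B d on { 'a' }; X → d d ',' / X → X B d on { 'd' }; B → X a / B → d B on { 'd' }; B → X a / B → d a B on { 'd' }; B → X a / B → B a X on { 'a', 'd' }; B → d B / B → d a B on { 'd' }; B → d B / B → B a X on { 'd' }; B → d a B / B → B a X on { 'd' }

A FIRST/FIRST conflict occurs when two productions N → α and N → β for the same non-terminal have FIRST(α) ∩ FIRST(β) ≠ ∅ (with ε ∈ FIRST of a nullable right-hand side, so two nullable alternatives also conflict).

FIRST sets of the non-terminals at (or reachable through a nullable prefix from) the front of some alternative:
  FIRST(X) = { 'a', 'd' }
  FIRST(B) = { 'a', 'd' }

Productions for X:
  X → a: FIRST = { 'a' }
  X → d d ,: FIRST = { 'd' }
  X → X B d: FIRST = { 'a', 'd' }
Productions for B:
  B → X a: FIRST = { 'a', 'd' }
  B → d B: FIRST = { 'd' }
  B → d a B: FIRST = { 'd' }
  B → B a X: FIRST = { 'a', 'd' }

Conflict for X: X → a and X → X B d
  Overlap: { 'a' }
Conflict for X: X → d d , and X → X B d
  Overlap: { 'd' }
Conflict for B: B → X a and B → d B
  Overlap: { 'd' }
Conflict for B: B → X a and B → d a B
  Overlap: { 'd' }
Conflict for B: B → X a and B → B a X
  Overlap: { 'a', 'd' }
Conflict for B: B → d B and B → d a B
  Overlap: { 'd' }
Conflict for B: B → d B and B → B a X
  Overlap: { 'd' }
Conflict for B: B → d a B and B → B a X
  Overlap: { 'd' }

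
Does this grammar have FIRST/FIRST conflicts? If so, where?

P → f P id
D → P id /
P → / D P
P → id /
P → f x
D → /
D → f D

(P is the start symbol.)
Yes. P → f P id / P → f x on { 'f' }; D → P id '/' / D → '/' on { '/' }; D → P id '/' / D → f D on { 'f' }

A FIRST/FIRST conflict occurs when two productions N → α and N → β for the same non-terminal have FIRST(α) ∩ FIRST(β) ≠ ∅ (with ε ∈ FIRST of a nullable right-hand side, so two nullable alternatives also conflict).

FIRST sets of the non-terminals at (or reachable through a nullable prefix from) the front of some alternative:
  FIRST(P) = { '/', 'f', 'id' }

Productions for P:
  P → f P id: FIRST = { 'f' }
  P → / D P: FIRST = { '/' }
  P → id /: FIRST = { 'id' }
  P → f x: FIRST = { 'f' }
Productions for D:
  D → P id /: FIRST = { '/', 'f', 'id' }
  D → /: FIRST = { '/' }
  D → f D: FIRST = { 'f' }

Conflict for P: P → f P id and P → f x
  Overlap: { 'f' }
Conflict for D: D → P id / and D → /
  Overlap: { '/' }
Conflict for D: D → P id / and D → f D
  Overlap: { 'f' }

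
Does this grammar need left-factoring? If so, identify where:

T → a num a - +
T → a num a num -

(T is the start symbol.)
Left-factoring is needed when two productions for the same non-terminal
share a common prefix on the right-hand side.

Productions for T:
  T → a num a - +
  T → a num a num -

Found common prefix 'a num a' in productions for T

Answer: Yes, T has productions with common prefix 'a num a'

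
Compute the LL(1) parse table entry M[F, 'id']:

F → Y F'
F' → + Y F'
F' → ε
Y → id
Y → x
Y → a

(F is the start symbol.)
F → Y F'

To find M[F, 'id'], we find productions for F where 'id' is in the predict set (PREDICT(N → α) = (FIRST(α) \ {ε}) ∪ (FOLLOW(N) if α ⇒* ε)).

Relevant sets:
  FIRST(Y) = { 'a', 'id', 'x' }

F → Y F': PREDICT = { 'a', 'id', 'x' }
  'id' is in predict set, so this production goes in M[F, 'id']

M[F, 'id'] = F → Y F'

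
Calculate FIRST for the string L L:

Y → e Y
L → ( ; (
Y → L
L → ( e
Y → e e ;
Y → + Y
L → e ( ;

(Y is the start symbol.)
FIRST sets of the non-terminals involved (from the grammar, by fixed-point iteration):
  FIRST(L) = { '(', 'e' }

To compute FIRST(L L), process the symbols left to right:
Symbol L is a non-terminal. Add FIRST(L) \ {ε} = { '(', 'e' }
L is not nullable (ε ∉ FIRST(L)), so stop here.
FIRST(L L) = { '(', 'e' }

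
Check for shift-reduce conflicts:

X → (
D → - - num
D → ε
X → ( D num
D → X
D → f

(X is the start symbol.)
Augment with X' → X and build the canonical LR(0) collection (I0 = CLOSURE({[X' → . X]}), then GOTO on every symbol after a dot until no new states appear). It has 10 states:
  I0: { [X → . ( D num], [X → . (], [X' → . X] }  — shift
  I1: { [D → . - - num], [D → . X], [D → . f], [D → .], [X → ( . D num], [X → ( .], [X → . ( D num], [X → . (] }  — shift, 2 reduces
  I2: { [X' → X .] }  — accept
  I3: { [D → - . - num] }  — shift
  I4: { [X → ( D . num] }  — shift
  I5: { [D → X .] }  — reduce
  I6: { [D → f .] }  — reduce
  I7: { [X → ( D num .] }  — reduce
  I8: { [D → - - . num] }  — shift
  I9: { [D → - - num .] }  — reduce

I1 contains reduce items [D → .], [X → ( .] and shift items [D → . - - num], [D → . f], [X → . (], [X → . ( D num] — shift-reduce conflict.

Answer: Yes — I1: [D → .] vs [D → . - - num]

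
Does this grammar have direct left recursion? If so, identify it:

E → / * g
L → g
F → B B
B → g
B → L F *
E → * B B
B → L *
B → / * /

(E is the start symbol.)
Direct left recursion occurs when N → N α for some non-terminal N (the right-hand side begins with the left-hand side itself).

E → / * g: starts with '/'
L → g: starts with g
F → B B: starts with B
B → g: starts with g
B → L F *: starts with L
E → * B B: starts with '*'
B → L *: starts with L
B → / * /: starts with '/'

No direct left recursion found.

Answer: No direct left recursion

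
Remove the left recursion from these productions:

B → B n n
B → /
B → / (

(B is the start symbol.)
B is directly left-recursive. The standard transformation for
  A → A α₁ | ... | A α_m | β₁ | ... | β_n
is
  A  → β₁ A' | ... | β_n A'
  A' → α₁ A' | ... | α_m A' | ε

B → / becomes B → / B'
B → / ( becomes B → / ( B'
B → B n n becomes B' → n n B'
Add B' → ε

Resulting grammar:
B → / B'
B → / ( B'
B' → n n B'
B' → ε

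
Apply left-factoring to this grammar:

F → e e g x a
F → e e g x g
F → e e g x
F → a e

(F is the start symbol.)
F → e e g x F'
F' → a
F' → g
F' → ε
F → a e

Left-factoring transforms A → αβ₁ | αβ₂ into A → αA' and A' → β₁ | β₂
(α is the longest common prefix among the alternatives). Repeat until
no nonterminal has two alternatives with a common prefix.

Round 1: F has alternatives sharing prefix 'e e g x'. Introduce F': F → e e g x F'
  Add: F' → a
  Add: F' → g
  Add: F' → ε

No remaining common prefixes — done.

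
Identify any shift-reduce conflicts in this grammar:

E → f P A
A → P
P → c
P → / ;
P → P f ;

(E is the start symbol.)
A shift-reduce conflict occurs when an LR(0) state has both:
  - a complete (reduce) item [A → α .] (dot at the end), and
  - a shift item [B → β . c γ] (dot before a terminal).

Augment with E' → E and build the canonical LR(0) collection (I0 = CLOSURE({[E' → . E]}), then GOTO on every symbol after a dot until no new states appear). It has 11 states:
  I0: { [E → . f P A], [E' → . E] }  — shift
  I1: { [E' → E .] }  — accept
  I2: { [E → f . P A], [P → . / ;], [P → . P f ;], [P → . c] }  — shift
  I3: { [P → / . ;] }  — shift
  I4: { [A → . P], [E → f P . A], [P → . / ;], [P → . P f ;], [P → . c], [P → P . f ;] }  — shift
  I5: { [P → c .] }  — reduce
  I6: { [E → f P A .] }  — reduce
  I7: { [A → P .], [P → P . f ;] }  — shift, reduce
  I8: { [P → P f . ;] }  — shift
  I9: { [P → P f ; .] }  — reduce
  I10: { [P → / ; .] }  — reduce

I7 contains reduce item [A → P .] and shift item [P → P . f ;] — shift-reduce conflict.

Answer: Yes — I7: [A → P .] vs [P → P . f ;]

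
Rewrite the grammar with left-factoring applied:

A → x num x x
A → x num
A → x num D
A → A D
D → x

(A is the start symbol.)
A → x num A'
A' → x x
A' → ε
A' → D
A → A D
D → x

Left-factoring transforms A → αβ₁ | αβ₂ into A → αA' and A' → β₁ | β₂
(α is the longest common prefix among the alternatives). Repeat until
no nonterminal has two alternatives with a common prefix.

Round 1: A has alternatives sharing prefix 'x num'. Introduce A': A → x num A'
  Add: A' → x x
  Add: A' → ε
  Add: A' → D

No remaining common prefixes — done.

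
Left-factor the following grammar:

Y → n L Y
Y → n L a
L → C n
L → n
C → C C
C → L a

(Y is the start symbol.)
Left-factoring transforms A → αβ₁ | αβ₂ into A → αA' and A' → β₁ | β₂
(α is the longest common prefix among the alternatives). Repeat until
no nonterminal has two alternatives with a common prefix.

Round 1: Y has alternatives sharing prefix 'n L'. Introduce Y': Y → n L Y'
  Add: Y' → Y
  Add: Y' → a

No remaining common prefixes — done.

Resulting grammar:
Y → n L Y'
Y' → Y
Y' → a
L → C n
L → n
C → C C
C → L a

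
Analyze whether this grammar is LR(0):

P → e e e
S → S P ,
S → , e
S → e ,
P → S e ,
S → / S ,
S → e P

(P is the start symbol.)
No. Shift-reduce conflict between [S → e , .] and [S → , . e]

Augment with P' → P and build the canonical LR(0) collection (I0 = CLOSURE({[P' → . P]}), then GOTO on every symbol after a dot until no new states appear). It has 18 states:
  I0: { [P → . S e ,], [P → . e e e], [P' → . P], [S → . , e], [S → . / S ,], [S → . S P ,], [S → . e ,], [S → . e P] }  — shift
  I1: { [S → , . e] }  — shift
  I2: { [S → . , e], [S → . / S ,], [S → . S P ,], [S → . e ,], [S → . e P], [S → / . S ,] }  — shift
  I3: { [P' → P .] }  — accept
  I4: { [P → . S e ,], [P → . e e e], [P → S . e ,], [S → . , e], [S → . / S ,], [S → . S P ,], [S → . e ,], [S → . e P], [S → S . P ,] }  — shift
  I5: { [P → . S e ,], [P → . e e e], [P → e . e e], [S → . , e], [S → . / S ,], [S → . S P ,], [S → . e ,], [S → . e P], [S → e . ,], [S → e . P] }  — shift
  I6: { [S → , . e], [S → e , .] }  — shift, reduce
  I7: { [S → e P .] }  — reduce
  I8: { [P → . S e ,], [P → . e e e], [P → e . e e], [P → e e . e], [S → . , e], [S → . / S ,], [S → . S P ,], [S → . e ,], [S → . e P], [S → e . ,], [S → e . P] }  — shift
  I9: { [P → . S e ,], [P → . e e e], [P → e . e e], [P → e e . e], [P → e e e .], [S → . , e], [S → . / S ,], [S → . S P ,], [S → . e ,], [S → . e P], [S → e . ,], [S → e . P] }  — shift, reduce
  I10: { [S → , e .] }  — reduce
  I11: { [S → S P . ,] }  — shift
  I12: { [P → . S e ,], [P → . e e e], [P → S e . ,], [P → e . e e], [S → . , e], [S → . / S ,], [S → . S P ,], [S → . e ,], [S → . e P], [S → e . ,], [S → e . P] }  — shift
  I13: { [P → S e , .], [S → , . e], [S → e , .] }  — shift, 2 reduces
  I14: { [S → S P , .] }  — reduce
  I15: { [P → . S e ,], [P → . e e e], [S → . , e], [S → . / S ,], [S → . S P ,], [S → . e ,], [S → . e P], [S → / S . ,], [S → S . P ,] }  — shift
  I16: { [P → . S e ,], [P → . e e e], [S → . , e], [S → . / S ,], [S → . S P ,], [S → . e ,], [S → . e P], [S → e . ,], [S → e . P] }  — shift
  I17: { [S → , . e], [S → / S , .] }  — shift, reduce

Conflict in state I6:
  Shift-reduce conflict between [S → e , .] and [S → , . e]
So the grammar is NOT LR(0).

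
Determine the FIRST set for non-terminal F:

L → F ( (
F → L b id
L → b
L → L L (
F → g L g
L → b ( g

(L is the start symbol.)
{ 'b', 'g' }

FIRST sets of the other non-terminals involved (by the same procedure, iterated to a fixed point):
  FIRST(L) = { 'b', 'g' }

From F → L b id:
  - L is a non-terminal: add FIRST(L) \ {ε} = { 'b', 'g' }
    L is not nullable, so stop
From F → g L g:
  - g is a terminal: add 'g' and stop

Collecting: FIRST(F) = { 'b', 'g' }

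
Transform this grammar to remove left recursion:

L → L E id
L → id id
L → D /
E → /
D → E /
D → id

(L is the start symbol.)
L → id id L'
L → D / L'
L' → E id L'
L' → ε
E → /
D → E /
D → id

L is directly left-recursive. The standard transformation for
  A → A α₁ | ... | A α_m | β₁ | ... | β_n
is
  A  → β₁ A' | ... | β_n A'
  A' → α₁ A' | ... | α_m A' | ε

L → id id becomes L → id id L'
L → D / becomes L → D / L'
L → L E id becomes L' → E id L'
Add L' → ε

Productions for other non-terminals are unchanged:
  E → /
  D → E /
  D → id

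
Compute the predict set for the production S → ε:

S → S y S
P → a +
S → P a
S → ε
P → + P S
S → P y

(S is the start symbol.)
{ $, '+', 'a', 'y' }

PREDICT(S → ε) = (FIRST(RHS) \ {ε}) ∪ (FOLLOW(S) if ε ∈ FIRST(RHS), i.e. RHS ⇒* ε)
The right-hand side is ε (FIRST(ε) = { ε }), so the predict set is FOLLOW(S) = { $, '+', 'a', 'y' }
PREDICT(S → ε) = { $, '+', 'a', 'y' }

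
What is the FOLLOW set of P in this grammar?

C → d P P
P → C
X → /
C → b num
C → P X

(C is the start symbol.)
In C → d P P: P is followed by P, add FIRST(P) \ {ε} = { 'b', 'd' }
In C → d P P: P is at the end, add FOLLOW(C)
In C → P X: P is followed by X, add FIRST(X) \ {ε} = { '/' }

The FOLLOW sets referred to above (computed the same way, to a fixed point):
  FOLLOW(C) = { $, '/', 'b', 'd' }

Taking the union: FOLLOW(P) = { $, '/', 'b', 'd' }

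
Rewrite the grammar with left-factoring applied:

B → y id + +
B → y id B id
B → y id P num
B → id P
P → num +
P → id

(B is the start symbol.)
Left-factoring transforms A → αβ₁ | αβ₂ into A → αA' and A' → β₁ | β₂
(α is the longest common prefix among the alternatives). Repeat until
no nonterminal has two alternatives with a common prefix.

Round 1: B has alternatives sharing prefix 'y id'. Introduce B': B → y id B'
  Add: B' → + +
  Add: B' → B id
  Add: B' → P num

No remaining common prefixes — done.

Resulting grammar:
B → y id B'
B' → + +
B' → B id
B' → P num
B → id P
P → num +
P → id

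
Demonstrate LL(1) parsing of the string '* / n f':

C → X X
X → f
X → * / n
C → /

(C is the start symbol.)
LL(1) parsing maintains a stack (initially the start symbol over $) and the input. At each step: if the stack top is a terminal, match it against the current input token; if it is a non-terminal N, replace it with the RHS of M[N, lookahead] (the unique production whose predict set contains the lookahead).

Stack is shown with the top on the left.

Stack      Input      Action
----------------------------
C $        * / n f $  output C → X X
X X $      * / n f $  output X → * / n
* / n X $  * / n f $  match '*'
/ n X $    / n f $    match '/'
n X $      n f $      match 'n'
X $        f $        output X → f
f $        f $        match 'f'
$          $          accept

The string is accepted.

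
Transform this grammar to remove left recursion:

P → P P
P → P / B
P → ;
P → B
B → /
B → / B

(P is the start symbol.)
P is directly left-recursive. The standard transformation for
  A → A α₁ | ... | A α_m | β₁ | ... | β_n
is
  A  → β₁ A' | ... | β_n A'
  A' → α₁ A' | ... | α_m A' | ε

P → ; becomes P → ; P'
P → B becomes P → B P'
P → P P becomes P' → P P'
P → P / B becomes P' → / B P'
Add P' → ε

Productions for other non-terminals are unchanged:
  B → /
  B → / B

Resulting grammar:
P → ; P'
P → B P'
P' → P P'
P' → / B P'
P' → ε
B → /
B → / B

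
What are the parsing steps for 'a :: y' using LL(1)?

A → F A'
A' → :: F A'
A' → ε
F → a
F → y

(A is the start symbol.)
Stack is shown with the top on the left.

Stack      Input     Action
---------------------------
A $        a :: y $  output A → F A'
F A' $     a :: y $  output F → a
a A' $     a :: y $  match 'a'
A' $       :: y $    output A' → :: F A'
:: F A' $  :: y $    match '::'
F A' $     y $       output F → y
y A' $     y $       match 'y'
A' $       $         output A' → ε
$          $         accept

The string is accepted.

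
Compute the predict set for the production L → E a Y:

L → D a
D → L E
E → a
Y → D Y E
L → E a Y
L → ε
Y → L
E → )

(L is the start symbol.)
PREDICT(L → E a Y) = (FIRST(RHS) \ {ε}) ∪ (FOLLOW(L) if ε ∈ FIRST(RHS), i.e. RHS ⇒* ε)
FIRST(E) = { ')', 'a' }
FIRST(E a Y) = { ')', 'a' }
ε ∉ FIRST(E a Y), so FOLLOW(L) is not added.
PREDICT(L → E a Y) = { ')', 'a' }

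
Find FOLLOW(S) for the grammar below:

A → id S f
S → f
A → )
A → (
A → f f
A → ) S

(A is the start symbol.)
{ $, 'f' }

To compute FOLLOW(S), find every occurrence of S on a right-hand side N → α S β: add FIRST(β) \ {ε}, and if β is empty or nullable also add FOLLOW(N). Iterate to a fixed point.

In A → id S f: S is followed by f, add FIRST(f) \ {ε} = { 'f' }
In A → ) S: S is at the end, add FOLLOW(A)

The FOLLOW sets referred to above (computed the same way, to a fixed point):
  FOLLOW(A) = { $ }

Taking the union: FOLLOW(S) = { $, 'f' }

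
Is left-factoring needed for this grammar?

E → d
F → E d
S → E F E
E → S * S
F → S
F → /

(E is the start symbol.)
No, left-factoring is not needed

Left-factoring is needed when two productions for the same non-terminal
share a common prefix on the right-hand side.

Productions for E:
  E → d
  E → S * S
Productions for F:
  F → E d
  F → S
  F → /

No common prefixes found.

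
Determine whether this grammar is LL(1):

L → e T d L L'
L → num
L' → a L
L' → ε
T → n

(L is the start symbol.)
Relevant sets:
  FOLLOW(L') = { $, 'a' }

For L:
  PREDICT(L → e T d L L') = { 'e' }
  PREDICT(L → num) = { 'num' }
For L':
  PREDICT(L' → a L) = { 'a' }
  PREDICT(L' → ε) = { $, 'a' }
T has a single production, so nothing to check there.

Conflict found: Predict set conflict for L': { 'a' }
The grammar is NOT LL(1).

Answer: No. Predict set conflict for L': { 'a' }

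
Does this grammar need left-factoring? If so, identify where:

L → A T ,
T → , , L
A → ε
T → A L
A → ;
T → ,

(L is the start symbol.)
Yes, T has productions with common prefix ','

Left-factoring is needed when two productions for the same non-terminal
share a common prefix on the right-hand side.

Productions for T:
  T → , , L
  T → A L
  T → ,
Productions for A:
  A → ε
  A → ;

Found common prefix ',' in productions for T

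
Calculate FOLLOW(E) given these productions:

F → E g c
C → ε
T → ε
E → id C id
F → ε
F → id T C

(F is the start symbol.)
{ 'g' }

In F → E g c: E is followed by g c, add FIRST(g c) \ {ε} = { 'g' }

Taking the union: FOLLOW(E) = { 'g' }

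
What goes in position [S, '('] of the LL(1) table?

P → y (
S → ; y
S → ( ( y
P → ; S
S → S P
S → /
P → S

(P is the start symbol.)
S → ( ( y, S → S P

To find M[S, '('], we find productions for S where '(' is in the predict set (PREDICT(N → α) = (FIRST(α) \ {ε}) ∪ (FOLLOW(N) if α ⇒* ε)).

Relevant sets:
  FIRST(S) = { '(', '/', ';' }

S → ; y: PREDICT = { ';' }
S → ( ( y: PREDICT = { '(' }
  '(' is in predict set, so this production goes in M[S, '(']
S → S P: PREDICT = { '(', '/', ';' }
  '(' is in predict set, so this production goes in M[S, '(']
S → /: PREDICT = { '/' }

M[S, '('] = S → ( ( y, S → S P  (a multiply-defined cell — the grammar is not LL(1))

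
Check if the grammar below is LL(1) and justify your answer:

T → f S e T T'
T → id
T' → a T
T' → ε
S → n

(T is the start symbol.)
Relevant sets:
  FOLLOW(T') = { $, 'a' }

For T:
  PREDICT(T → f S e T T') = { 'f' }
  PREDICT(T → id) = { 'id' }
For T':
  PREDICT(T' → a T) = { 'a' }
  PREDICT(T' → ε) = { $, 'a' }
S has a single production, so nothing to check there.

Conflict found: Predict set conflict for T': { 'a' }
The grammar is NOT LL(1).

Answer: No. Predict set conflict for T': { 'a' }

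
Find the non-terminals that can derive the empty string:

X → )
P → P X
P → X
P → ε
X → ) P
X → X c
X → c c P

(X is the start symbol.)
{ 'P' }

ε-productions: P → ε
So P is immediately nullable.
No further non-terminal can be added: every production for the remaining non-terminals contains a terminal or a non-nullable non-terminal.
Nullable = { 'P' }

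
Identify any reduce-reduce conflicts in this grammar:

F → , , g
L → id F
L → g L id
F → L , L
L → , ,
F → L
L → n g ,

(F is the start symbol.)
A reduce-reduce conflict occurs when an LR(0) state has two complete items [A → α .] and [B → β .] — both call for a reduction, and with no lookahead the parser cannot choose between them.

Augment with F' → F and build the canonical LR(0) collection (I0 = CLOSURE({[F' → . F]}), then GOTO on every symbol after a dot until no new states appear). It has 18 states:
  I0: { [F → . , , g], [F → . L , L], [F → . L], [F' → . F], [L → . , ,], [L → . g L id], [L → . id F], [L → . n g ,] }  — shift
  I1: { [F → , . , g], [L → , . ,] }  — shift
  I2: { [F' → F .] }  — accept
  I3: { [F → L . , L], [F → L .] }  — shift, reduce
  I4: { [L → . , ,], [L → . g L id], [L → . id F], [L → . n g ,], [L → g . L id] }  — shift
  I5: { [F → . , , g], [F → . L , L], [F → . L], [L → . , ,], [L → . g L id], [L → . id F], [L → . n g ,], [L → id . F] }  — shift
  I6: { [L → n . g ,] }  — shift
  I7: { [L → n g . ,] }  — shift
  I8: { [L → n g , .] }  — reduce
  I9: { [L → id F .] }  — reduce
  I10: { [L → , . ,] }  — shift
  I11: { [L → g L . id] }  — shift
  I12: { [L → g L id .] }  — reduce
  I13: { [L → , , .] }  — reduce
  I14: { [F → L , . L], [L → . , ,], [L → . g L id], [L → . id F], [L → . n g ,] }  — shift
  I15: { [F → L , L .] }  — reduce
  I16: { [F → , , . g], [L → , , .] }  — shift, reduce
  I17: { [F → , , g .] }  — reduce

No state contains more than one complete item.

Answer: No reduce-reduce conflicts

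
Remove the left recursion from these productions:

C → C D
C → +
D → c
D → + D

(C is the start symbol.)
C is directly left-recursive. The standard transformation for
  A → A α₁ | ... | A α_m | β₁ | ... | β_n
is
  A  → β₁ A' | ... | β_n A'
  A' → α₁ A' | ... | α_m A' | ε

C → + becomes C → + C'
C → C D becomes C' → D C'
Add C' → ε

Productions for other non-terminals are unchanged:
  D → c
  D → + D

Resulting grammar:
C → + C'
C' → D C'
C' → ε
D → c
D → + D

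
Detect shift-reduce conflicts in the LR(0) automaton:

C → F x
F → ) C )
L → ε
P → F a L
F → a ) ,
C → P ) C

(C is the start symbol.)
A shift-reduce conflict occurs when an LR(0) state has both:
  - a complete (reduce) item [A → α .] (dot at the end), and
  - a shift item [B → β . c γ] (dot before a terminal).

Augment with C' → C and build the canonical LR(0) collection (I0 = CLOSURE({[C' → . C]}), then GOTO on every symbol after a dot until no new states appear). It has 15 states:
  I0: { [C → . F x], [C → . P ) C], [C' → . C], [F → . ) C )], [F → . a ) ,], [P → . F a L] }  — shift
  I1: { [C → . F x], [C → . P ) C], [F → ) . C )], [F → . ) C )], [F → . a ) ,], [P → . F a L] }  — shift
  I2: { [C' → C .] }  — accept
  I3: { [C → F . x], [P → F . a L] }  — shift
  I4: { [C → P . ) C] }  — shift
  I5: { [F → a . ) ,] }  — shift
  I6: { [F → a ) . ,] }  — shift
  I7: { [F → a ) , .] }  — reduce
  I8: { [C → . F x], [C → . P ) C], [C → P ) . C], [F → . ) C )], [F → . a ) ,], [P → . F a L] }  — shift
  I9: { [C → P ) C .] }  — reduce
  I10: { [L → .], [P → F a . L] }  — reduce
  I11: { [C → F x .] }  — reduce
  I12: { [P → F a L .] }  — reduce
  I13: { [F → ) C . )] }  — shift
  I14: { [F → ) C ) .] }  — reduce

No state contains both a complete item and a shift item.

Answer: No shift-reduce conflicts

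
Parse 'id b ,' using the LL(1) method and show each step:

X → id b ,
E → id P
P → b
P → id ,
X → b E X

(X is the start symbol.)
LL(1) parsing maintains a stack (initially the start symbol over $) and the input. At each step: if the stack top is a terminal, match it against the current input token; if it is a non-terminal N, replace it with the RHS of M[N, lookahead] (the unique production whose predict set contains the lookahead).

Stack is shown with the top on the left.

Stack     Input     Action
--------------------------
X $       id b , $  output X → id b ,
id b , $  id b , $  match 'id'
b , $     b , $     match 'b'
, $       , $       match ','
$         $         accept

The string is accepted.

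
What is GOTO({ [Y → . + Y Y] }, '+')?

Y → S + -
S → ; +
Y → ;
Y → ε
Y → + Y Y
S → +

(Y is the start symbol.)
GOTO(I, '+') = CLOSURE({ [A → αX.β] : [A → α.Xβ] ∈ I, X = '+' })

Items with dot before '+', with the dot advanced:
  [Y → . + Y Y] → [Y → + . Y Y]
Closure of the advanced items:
  [Y → + . Y Y] has the dot before Y: add [Y → . S + -], [Y → . ;], [Y → .], [Y → . + Y Y]
  [Y → . S + -] has the dot before S: add [S → . ; +], [S → . +]

GOTO = { [S → . +], [S → . ; +], [Y → + . Y Y], [Y → . + Y Y], [Y → . ;], [Y → . S + -], [Y → .] }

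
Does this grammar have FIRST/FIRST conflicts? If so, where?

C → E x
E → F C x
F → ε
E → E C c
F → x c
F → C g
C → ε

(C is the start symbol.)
Yes. E → F C x / E → E C c on { 'g', 'x' }; F → x c / F → C g on { 'x' }

A FIRST/FIRST conflict occurs when two productions N → α and N → β for the same non-terminal have FIRST(α) ∩ FIRST(β) ≠ ∅ (with ε ∈ FIRST of a nullable right-hand side, so two nullable alternatives also conflict).

FIRST sets of the non-terminals at (or reachable through a nullable prefix from) the front of some alternative:
  FIRST(E) = { 'g', 'x' }
  FIRST(F) = { 'g', 'x', ε }
  FIRST(C) = { 'g', 'x', ε }

Productions for C:
  C → E x: FIRST = { 'g', 'x' }
  C → ε: FIRST = { ε }
Productions for E:
  E → F C x: FIRST = { 'g', 'x' }
  E → E C c: FIRST = { 'g', 'x' }
Productions for F:
  F → ε: FIRST = { ε }
  F → x c: FIRST = { 'x' }
  F → C g: FIRST = { 'g', 'x' }

Conflict for E: E → F C x and E → E C c
  Overlap: { 'g', 'x' }
Conflict for F: F → x c and F → C g
  Overlap: { 'x' }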